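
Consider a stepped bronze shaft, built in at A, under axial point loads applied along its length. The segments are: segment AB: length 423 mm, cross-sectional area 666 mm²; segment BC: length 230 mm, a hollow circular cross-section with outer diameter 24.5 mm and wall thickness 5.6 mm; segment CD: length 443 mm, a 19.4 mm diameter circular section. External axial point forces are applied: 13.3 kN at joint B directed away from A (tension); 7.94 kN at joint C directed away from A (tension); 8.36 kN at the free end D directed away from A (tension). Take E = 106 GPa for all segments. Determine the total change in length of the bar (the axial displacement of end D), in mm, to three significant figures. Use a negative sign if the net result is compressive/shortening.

Internal axial forces (sectioning from the free end, tension +): N_CD = 8.36 kN, N_BC = 16.3 kN, N_AB = 29.6 kN.
A_BC = 332.5 mm².
A_CD = 295.6 mm².
δ_AB = 29600·423/(666·106000) = 0.1774 mm
δ_BC = 16300·230/(332.5·106000) = 0.1064 mm
δ_CD = 8360·443/(295.6·106000) = 0.1182 mm
δ = Σδ_i = 0.4019 mm.

0.402 mm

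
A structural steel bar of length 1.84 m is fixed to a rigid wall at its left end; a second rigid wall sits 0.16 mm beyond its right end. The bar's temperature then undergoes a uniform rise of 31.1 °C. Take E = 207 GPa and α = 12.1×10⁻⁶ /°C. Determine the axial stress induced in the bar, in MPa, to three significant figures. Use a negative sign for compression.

-59.9 MPa

Free thermal expansion αLΔT = 12.1e-6 · 1840 · 31.1 = 0.6924 mm.
The walls engage after the gap closes; constrained expansion = 0.6924 − 0.16 = 0.5324 mm.
The walls impose strain ε = −(0.5324)/1840 = -2.8935e-04; σ = Eε = 207000 · -2.8935e-04 = -59.9 MPa.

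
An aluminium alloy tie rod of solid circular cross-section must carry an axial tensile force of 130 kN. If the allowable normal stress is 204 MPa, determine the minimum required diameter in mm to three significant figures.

Required area A ≥ P/σ_allow = 130000/204 = 637.3 mm².
For a solid circular section, d ≥ √(4A/π) = 28.48 mm.

28.5 mm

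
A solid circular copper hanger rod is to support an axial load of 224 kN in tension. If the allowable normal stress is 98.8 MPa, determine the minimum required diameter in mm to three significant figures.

Required area A ≥ P/σ_allow = 224000/98.8 = 2267 mm².
For a solid circular section, d ≥ √(4A/π) = 53.73 mm.

53.7 mm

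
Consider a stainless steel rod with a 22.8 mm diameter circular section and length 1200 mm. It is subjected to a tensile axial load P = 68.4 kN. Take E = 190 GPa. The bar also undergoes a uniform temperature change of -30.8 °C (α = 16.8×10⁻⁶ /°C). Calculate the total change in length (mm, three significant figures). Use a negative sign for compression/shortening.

A = 408.3 mm².
δ_mech = NL/(AE) = 68400·1200/(408.3·190000) = 1.058 mm.
δ_thermal = αLΔT = 16.8e-6·1200·-30.8 = -0.6209 mm.
δ = δ_mech + δ_thermal = 0.4372 mm.

0.437 mm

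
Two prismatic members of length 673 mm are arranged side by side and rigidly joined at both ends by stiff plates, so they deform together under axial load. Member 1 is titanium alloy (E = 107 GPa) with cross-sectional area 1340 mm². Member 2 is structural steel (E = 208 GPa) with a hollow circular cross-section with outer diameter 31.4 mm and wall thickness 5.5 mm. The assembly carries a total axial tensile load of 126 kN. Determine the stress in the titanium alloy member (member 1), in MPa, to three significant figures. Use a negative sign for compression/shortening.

57.0 MPa

A_2 = 447.5 mm².
Equal strain + equilibrium ⇒ each member carries load in proportion to AE: A₁E₁ = 143400000 N, A₂E₂ = 93080000 N, ΣAE = 236500000 N.
σ₁ = P·E₁/ΣAE = 126000·107000/236500000 = 57.01 MPa.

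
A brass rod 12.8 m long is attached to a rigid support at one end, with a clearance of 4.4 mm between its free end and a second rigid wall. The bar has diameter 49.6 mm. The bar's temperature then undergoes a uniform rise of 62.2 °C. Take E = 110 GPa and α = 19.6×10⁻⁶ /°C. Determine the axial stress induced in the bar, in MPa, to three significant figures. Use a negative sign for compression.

-96.3 MPa

Free thermal expansion αLΔT = 19.6e-6 · 12800 · 62.2 = 15.6 mm.
The walls engage after the gap closes; constrained expansion = 15.6 − 4.4 = 11.2 mm.
The walls impose strain ε = −(11.2)/12800 = -8.7537e-04; σ = Eε = 110000 · -8.7537e-04 = -96.29 MPa.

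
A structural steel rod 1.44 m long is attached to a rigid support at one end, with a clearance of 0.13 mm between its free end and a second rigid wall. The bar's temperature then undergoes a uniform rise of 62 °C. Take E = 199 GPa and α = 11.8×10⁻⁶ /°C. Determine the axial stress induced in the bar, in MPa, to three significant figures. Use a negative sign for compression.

Free thermal expansion αLΔT = 11.8e-6 · 1440 · 62 = 1.054 mm.
The walls engage after the gap closes; constrained expansion = 1.054 − 0.13 = 0.9235 mm.
The walls impose strain ε = −(0.9235)/1440 = -6.4132e-04; σ = Eε = 199000 · -6.4132e-04 = -127.6 MPa.

-128 MPa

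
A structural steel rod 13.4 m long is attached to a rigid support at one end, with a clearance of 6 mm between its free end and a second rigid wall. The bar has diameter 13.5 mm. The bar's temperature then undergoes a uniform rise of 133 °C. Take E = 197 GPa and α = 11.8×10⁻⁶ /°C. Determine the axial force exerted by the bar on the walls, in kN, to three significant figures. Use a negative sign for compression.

Free thermal expansion αLΔT = 11.8e-6 · 13400 · 133 = 21.03 mm.
The walls engage after the gap closes; constrained expansion = 21.03 − 6 = 15.03 mm.
The walls impose strain ε = −(15.03)/13400 = -1.1216e-03; σ = Eε = 197000 · -1.1216e-03 = -221 MPa.
Wall reaction R = σ·A = -221·143.1 = -31630 N = -31.63 kN.

-31.6 kN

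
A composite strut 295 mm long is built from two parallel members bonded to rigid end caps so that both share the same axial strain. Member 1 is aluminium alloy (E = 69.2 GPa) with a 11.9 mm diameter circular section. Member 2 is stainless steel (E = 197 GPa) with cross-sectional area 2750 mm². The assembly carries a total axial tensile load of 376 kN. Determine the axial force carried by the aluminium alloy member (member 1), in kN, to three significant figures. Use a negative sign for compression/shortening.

5.27 kN

A_1 = 111.2 mm².
Equal strain + equilibrium ⇒ each member carries load in proportion to AE: A₁E₁ = 7696000 N, A₂E₂ = 541800000 N, ΣAE = 549400000 N.
F₁ = P·A₁E₁/ΣAE = 376000·7696000/549400000 = 5267 N.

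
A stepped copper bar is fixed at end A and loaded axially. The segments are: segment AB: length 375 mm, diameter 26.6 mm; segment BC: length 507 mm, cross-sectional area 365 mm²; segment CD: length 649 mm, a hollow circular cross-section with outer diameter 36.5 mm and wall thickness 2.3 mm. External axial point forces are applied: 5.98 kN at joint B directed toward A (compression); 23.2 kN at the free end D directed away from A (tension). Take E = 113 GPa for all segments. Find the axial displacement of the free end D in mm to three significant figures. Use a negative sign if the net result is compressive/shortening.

Internal axial forces (sectioning from the free end, tension +): N_CD = 23.2 kN, N_BC = 23.2 kN, N_AB = 17.22 kN.
A_AB = 555.7 mm².
A_CD = 247.1 mm².
δ_AB = 17220·375/(555.7·113000) = 0.1028 mm
δ_BC = 23200·507/(365·113000) = 0.2852 mm
δ_CD = 23200·649/(247.1·113000) = 0.5392 mm
δ = Σδ_i = 0.9272 mm.

0.927 mm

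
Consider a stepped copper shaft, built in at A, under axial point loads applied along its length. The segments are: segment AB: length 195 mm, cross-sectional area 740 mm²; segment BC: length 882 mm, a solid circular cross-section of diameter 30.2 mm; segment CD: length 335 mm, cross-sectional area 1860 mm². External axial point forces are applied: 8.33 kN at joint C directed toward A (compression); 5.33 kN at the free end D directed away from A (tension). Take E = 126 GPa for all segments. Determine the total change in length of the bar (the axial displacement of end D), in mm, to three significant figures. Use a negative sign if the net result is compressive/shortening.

Internal axial forces (sectioning from the free end, tension +): N_CD = 5.33 kN, N_BC = -3 kN, N_AB = -3 kN.
A_BC = 716.3 mm².
δ_AB = -3000·195/(740·126000) = -0.006274 mm
δ_BC = -3000·882/(716.3·126000) = -0.02932 mm
δ_CD = 5330·335/(1860·126000) = 0.007619 mm
δ = Σδ_i = -0.02797 mm.

-0.0280 mm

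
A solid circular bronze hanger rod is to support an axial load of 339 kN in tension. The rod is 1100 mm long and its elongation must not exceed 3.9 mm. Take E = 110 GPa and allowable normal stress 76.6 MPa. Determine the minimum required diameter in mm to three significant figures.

75.1 mm

Required area A ≥ P/σ_allow = 339000/76.6 = 4426 mm².
For a solid circular section, d ≥ √(4A/π) = 75.07 mm.
Elongation limit: A ≥ PL/(Eδ_allow) = 339000·1100/(110000·3.9) = 869.2 mm² ⇒ d ≥ 33.27 mm.
The stress limit governs.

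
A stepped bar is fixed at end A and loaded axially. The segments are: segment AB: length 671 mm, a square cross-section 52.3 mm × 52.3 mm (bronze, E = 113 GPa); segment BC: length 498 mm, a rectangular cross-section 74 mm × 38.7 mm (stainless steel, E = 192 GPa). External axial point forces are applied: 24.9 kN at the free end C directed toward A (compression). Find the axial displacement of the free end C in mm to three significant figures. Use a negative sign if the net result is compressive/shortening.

-0.0766 mm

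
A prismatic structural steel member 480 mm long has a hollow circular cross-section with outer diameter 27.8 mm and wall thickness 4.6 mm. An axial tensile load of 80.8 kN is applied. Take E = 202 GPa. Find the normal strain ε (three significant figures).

A = 335.3 mm².
σ = N/A = 241 MPa; ε = σ/E = 241/202000 = 1.193e-03.

0.00119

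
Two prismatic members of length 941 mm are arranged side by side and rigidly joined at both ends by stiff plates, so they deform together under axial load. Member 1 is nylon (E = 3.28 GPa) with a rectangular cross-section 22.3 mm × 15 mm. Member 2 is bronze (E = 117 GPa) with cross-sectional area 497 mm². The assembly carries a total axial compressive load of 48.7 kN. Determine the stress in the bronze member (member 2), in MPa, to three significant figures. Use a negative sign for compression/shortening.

A_1 = 334.5 mm².
Equal strain + equilibrium ⇒ each member carries load in proportion to AE: A₁E₁ = 1097000 N, A₂E₂ = 58150000 N, ΣAE = 59250000 N.
σ₂ = P·E₂/ΣAE = -48700·117000/59250000 = -96.17 MPa.

-96.2 MPa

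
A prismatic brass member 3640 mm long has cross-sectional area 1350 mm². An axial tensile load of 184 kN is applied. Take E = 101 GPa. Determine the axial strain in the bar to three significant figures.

0.00135

σ = N/A = 136.3 MPa; ε = σ/E = 136.3/101000 = 1.349e-03.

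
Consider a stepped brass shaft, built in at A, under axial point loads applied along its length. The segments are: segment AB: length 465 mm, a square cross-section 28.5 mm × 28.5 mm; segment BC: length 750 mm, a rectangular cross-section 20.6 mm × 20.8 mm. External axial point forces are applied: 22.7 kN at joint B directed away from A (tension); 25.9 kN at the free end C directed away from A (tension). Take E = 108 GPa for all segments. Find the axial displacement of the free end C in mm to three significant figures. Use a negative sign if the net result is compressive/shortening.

Internal axial forces (sectioning from the free end, tension +): N_BC = 25.9 kN, N_AB = 48.6 kN.
A_AB = 812.2 mm².
A_BC = 428.5 mm².
δ_AB = 48600·465/(812.2·108000) = 0.2576 mm
δ_BC = 25900·750/(428.5·108000) = 0.4198 mm
δ = Σδ_i = 0.6774 mm.

0.677 mm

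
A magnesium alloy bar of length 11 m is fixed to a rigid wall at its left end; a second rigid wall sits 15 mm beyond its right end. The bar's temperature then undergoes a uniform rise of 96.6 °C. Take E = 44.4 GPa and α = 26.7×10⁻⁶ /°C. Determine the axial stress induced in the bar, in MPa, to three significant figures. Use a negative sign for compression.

-54.0 MPa

Free thermal expansion αLΔT = 26.7e-6 · 11000 · 96.6 = 28.37 mm.
The walls engage after the gap closes; constrained expansion = 28.37 − 15 = 13.37 mm.
The walls impose strain ε = −(13.37)/11000 = -1.2156e-03; σ = Eε = 44400 · -1.2156e-03 = -53.97 MPa.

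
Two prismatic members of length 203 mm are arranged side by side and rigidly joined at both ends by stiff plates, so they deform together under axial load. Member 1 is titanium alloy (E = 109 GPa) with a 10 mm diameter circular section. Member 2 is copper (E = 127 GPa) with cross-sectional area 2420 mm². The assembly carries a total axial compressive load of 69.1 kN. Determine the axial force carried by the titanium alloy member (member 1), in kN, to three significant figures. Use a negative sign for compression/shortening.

A_1 = 78.54 mm².
Equal strain + equilibrium ⇒ each member carries load in proportion to AE: A₁E₁ = 8561000 N, A₂E₂ = 307300000 N, ΣAE = 315900000 N.
F₁ = P·A₁E₁/ΣAE = -69100·8561000/315900000 = -1873 N.

-1.87 kN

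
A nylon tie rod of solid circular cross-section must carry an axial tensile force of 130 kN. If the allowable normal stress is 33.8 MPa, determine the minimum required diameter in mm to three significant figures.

70.0 mm

Required area A ≥ P/σ_allow = 130000/33.8 = 3846 mm².
For a solid circular section, d ≥ √(4A/π) = 69.98 mm.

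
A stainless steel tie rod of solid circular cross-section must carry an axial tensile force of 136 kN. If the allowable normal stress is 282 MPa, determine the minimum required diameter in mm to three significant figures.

24.8 mm

Required area A ≥ P/σ_allow = 136000/282 = 482.3 mm².
For a solid circular section, d ≥ √(4A/π) = 24.78 mm.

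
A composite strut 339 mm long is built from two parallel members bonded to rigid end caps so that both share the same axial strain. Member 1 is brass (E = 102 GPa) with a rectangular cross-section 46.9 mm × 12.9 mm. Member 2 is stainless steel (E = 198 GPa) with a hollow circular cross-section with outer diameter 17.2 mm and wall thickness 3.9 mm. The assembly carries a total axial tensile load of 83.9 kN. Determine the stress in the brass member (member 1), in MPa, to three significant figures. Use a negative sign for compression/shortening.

91.1 MPa

A_1 = 605 mm².
A_2 = 163 mm².
Equal strain + equilibrium ⇒ each member carries load in proportion to AE: A₁E₁ = 61710000 N, A₂E₂ = 32260000 N, ΣAE = 93980000 N.
σ₁ = P·E₁/ΣAE = 83900·102000/93980000 = 91.06 MPa.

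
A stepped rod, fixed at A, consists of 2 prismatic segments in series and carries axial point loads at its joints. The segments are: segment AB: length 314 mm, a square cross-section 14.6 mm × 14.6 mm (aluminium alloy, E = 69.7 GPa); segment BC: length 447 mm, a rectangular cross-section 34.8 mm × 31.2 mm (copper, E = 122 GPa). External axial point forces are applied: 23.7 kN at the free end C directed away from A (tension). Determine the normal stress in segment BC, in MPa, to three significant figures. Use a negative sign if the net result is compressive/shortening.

21.8 MPa

Internal axial forces (sectioning from the free end, tension +): N_BC = 23.7 kN, N_AB = 23.7 kN.
A_BC = 1086 mm².
σ_BC = N_BC/A_BC = 23700/1086 = 21.83 MPa.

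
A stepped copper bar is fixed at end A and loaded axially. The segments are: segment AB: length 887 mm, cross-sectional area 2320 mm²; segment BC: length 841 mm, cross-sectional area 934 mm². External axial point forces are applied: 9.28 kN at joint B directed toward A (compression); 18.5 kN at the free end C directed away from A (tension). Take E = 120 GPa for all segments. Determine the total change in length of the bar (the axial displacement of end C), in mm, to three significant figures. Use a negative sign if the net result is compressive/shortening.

Internal axial forces (sectioning from the free end, tension +): N_BC = 18.5 kN, N_AB = 9.22 kN.
δ_AB = 9220·887/(2320·120000) = 0.02938 mm
δ_BC = 18500·841/(934·120000) = 0.1388 mm
δ = Σδ_i = 0.1682 mm.

0.168 mm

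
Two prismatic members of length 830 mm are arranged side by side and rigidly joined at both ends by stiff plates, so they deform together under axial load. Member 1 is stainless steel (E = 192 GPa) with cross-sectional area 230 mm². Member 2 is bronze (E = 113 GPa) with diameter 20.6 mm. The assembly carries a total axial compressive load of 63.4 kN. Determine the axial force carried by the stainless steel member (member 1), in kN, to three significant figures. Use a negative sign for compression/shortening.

A_2 = 333.3 mm².
Equal strain + equilibrium ⇒ each member carries load in proportion to AE: A₁E₁ = 44160000 N, A₂E₂ = 37660000 N, ΣAE = 81820000 N.
F₁ = P·A₁E₁/ΣAE = -63400·44160000/81820000 = -34220 N.

-34.2 kN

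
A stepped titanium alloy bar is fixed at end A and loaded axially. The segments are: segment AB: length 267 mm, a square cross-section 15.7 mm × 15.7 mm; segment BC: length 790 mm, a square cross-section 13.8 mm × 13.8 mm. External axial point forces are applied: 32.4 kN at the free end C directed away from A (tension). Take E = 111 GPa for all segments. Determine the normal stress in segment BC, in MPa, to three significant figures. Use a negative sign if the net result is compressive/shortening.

170 MPa

Internal axial forces (sectioning from the free end, tension +): N_BC = 32.4 kN, N_AB = 32.4 kN.
A_BC = 190.4 mm².
σ_BC = N_BC/A_BC = 32400/190.4 = 170.1 MPa.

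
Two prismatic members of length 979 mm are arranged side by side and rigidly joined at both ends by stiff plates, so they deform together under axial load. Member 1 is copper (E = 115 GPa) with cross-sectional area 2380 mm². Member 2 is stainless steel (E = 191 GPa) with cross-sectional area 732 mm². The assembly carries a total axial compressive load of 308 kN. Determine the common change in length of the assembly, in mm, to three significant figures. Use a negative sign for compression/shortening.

Equal strain + equilibrium ⇒ each member carries load in proportion to AE: A₁E₁ = 273700000 N, A₂E₂ = 139800000 N, ΣAE = 413500000 N.
δ = PL/ΣAE = -308000·979/413500000 = -0.7292 mm.

-0.729 mm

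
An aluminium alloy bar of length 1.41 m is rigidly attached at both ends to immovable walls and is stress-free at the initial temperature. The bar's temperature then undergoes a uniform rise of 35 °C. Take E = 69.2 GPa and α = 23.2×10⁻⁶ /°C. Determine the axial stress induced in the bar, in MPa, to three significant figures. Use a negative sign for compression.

-56.2 MPa

Free thermal expansion αLΔT = 23.2e-6 · 1410 · 35 = 1.145 mm.
The walls impose strain ε = −(1.145)/1410 = -8.1200e-04; σ = Eε = 69200 · -8.1200e-04 = -56.19 MPa.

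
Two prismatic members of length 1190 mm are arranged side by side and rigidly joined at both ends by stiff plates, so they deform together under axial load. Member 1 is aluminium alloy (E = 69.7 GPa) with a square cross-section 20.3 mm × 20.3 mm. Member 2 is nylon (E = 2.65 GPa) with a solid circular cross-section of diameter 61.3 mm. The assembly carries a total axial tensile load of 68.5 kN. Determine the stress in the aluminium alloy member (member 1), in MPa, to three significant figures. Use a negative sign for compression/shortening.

131 MPa

A_1 = 412.1 mm².
A_2 = 2951 mm².
Equal strain + equilibrium ⇒ each member carries load in proportion to AE: A₁E₁ = 28720000 N, A₂E₂ = 7821000 N, ΣAE = 36540000 N.
σ₁ = P·E₁/ΣAE = 68500·69700/36540000 = 130.7 MPa.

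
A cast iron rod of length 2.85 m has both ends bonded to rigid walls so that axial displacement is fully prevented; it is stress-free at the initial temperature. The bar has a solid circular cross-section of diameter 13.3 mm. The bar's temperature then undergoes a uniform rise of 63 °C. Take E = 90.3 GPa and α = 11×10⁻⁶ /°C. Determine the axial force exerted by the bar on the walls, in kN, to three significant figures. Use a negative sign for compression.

-8.69 kN

Free thermal expansion αLΔT = 11e-6 · 2850 · 63 = 1.975 mm.
The walls impose strain ε = −(1.975)/2850 = -6.9300e-04; σ = Eε = 90300 · -6.9300e-04 = -62.58 MPa.
Wall reaction R = σ·A = -62.58·138.9 = -8694 N = -8.694 kN.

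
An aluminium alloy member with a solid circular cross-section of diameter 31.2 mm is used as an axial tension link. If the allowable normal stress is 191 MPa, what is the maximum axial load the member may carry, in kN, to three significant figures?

A = 764.5 mm².
P_max = σ_allow · A = 191 · 764.5 = 146000 N = 146 kN.

146 kN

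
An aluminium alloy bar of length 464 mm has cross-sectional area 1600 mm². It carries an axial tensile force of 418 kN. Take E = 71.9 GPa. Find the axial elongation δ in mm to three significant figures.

1.69 mm

δ_mech = NL/(AE) = 418000·464/(1600·71900) = 1.686 mm.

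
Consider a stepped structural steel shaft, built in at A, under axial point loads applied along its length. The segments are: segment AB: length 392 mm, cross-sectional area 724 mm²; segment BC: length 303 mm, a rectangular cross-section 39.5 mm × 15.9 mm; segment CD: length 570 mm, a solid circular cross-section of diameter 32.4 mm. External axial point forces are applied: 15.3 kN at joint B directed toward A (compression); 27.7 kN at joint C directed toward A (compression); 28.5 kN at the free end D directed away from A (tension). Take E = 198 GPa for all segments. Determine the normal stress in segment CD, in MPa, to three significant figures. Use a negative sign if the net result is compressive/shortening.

Internal axial forces (sectioning from the free end, tension +): N_CD = 28.5 kN, N_BC = 0.8 kN, N_AB = -14.5 kN.
A_CD = 824.5 mm².
σ_CD = N_CD/A_CD = 28500/824.5 = 34.57 MPa.

34.6 MPa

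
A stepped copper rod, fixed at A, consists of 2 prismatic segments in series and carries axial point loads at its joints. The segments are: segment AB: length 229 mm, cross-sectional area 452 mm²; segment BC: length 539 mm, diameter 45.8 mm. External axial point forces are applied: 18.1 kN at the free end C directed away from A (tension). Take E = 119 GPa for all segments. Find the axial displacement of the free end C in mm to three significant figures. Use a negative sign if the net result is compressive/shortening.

Internal axial forces (sectioning from the free end, tension +): N_BC = 18.1 kN, N_AB = 18.1 kN.
A_BC = 1647 mm².
δ_AB = 18100·229/(452·119000) = 0.07706 mm
δ_BC = 18100·539/(1647·119000) = 0.04976 mm
δ = Σδ_i = 0.1268 mm.

0.127 mm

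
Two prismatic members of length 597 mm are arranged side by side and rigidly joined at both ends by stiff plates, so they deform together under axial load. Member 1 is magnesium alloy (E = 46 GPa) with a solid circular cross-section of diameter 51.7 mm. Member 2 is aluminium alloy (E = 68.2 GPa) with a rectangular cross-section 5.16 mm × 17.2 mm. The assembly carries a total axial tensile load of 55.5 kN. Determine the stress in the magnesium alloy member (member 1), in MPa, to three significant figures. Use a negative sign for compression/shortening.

24.9 MPa

A_1 = 2099 mm².
A_2 = 88.75 mm².
Equal strain + equilibrium ⇒ each member carries load in proportion to AE: A₁E₁ = 96570000 N, A₂E₂ = 6053000 N, ΣAE = 102600000 N.
σ₁ = P·E₁/ΣAE = 55500·46000/102600000 = 24.88 MPa.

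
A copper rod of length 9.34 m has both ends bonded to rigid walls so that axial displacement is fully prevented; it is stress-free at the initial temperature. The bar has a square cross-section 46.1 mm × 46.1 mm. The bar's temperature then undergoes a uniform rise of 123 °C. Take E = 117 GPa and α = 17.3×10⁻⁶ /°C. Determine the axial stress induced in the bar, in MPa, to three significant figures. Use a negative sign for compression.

-249 MPa

Free thermal expansion αLΔT = 17.3e-6 · 9340 · 123 = 19.87 mm.
The walls impose strain ε = −(19.87)/9340 = -2.1279e-03; σ = Eε = 117000 · -2.1279e-03 = -249 MPa.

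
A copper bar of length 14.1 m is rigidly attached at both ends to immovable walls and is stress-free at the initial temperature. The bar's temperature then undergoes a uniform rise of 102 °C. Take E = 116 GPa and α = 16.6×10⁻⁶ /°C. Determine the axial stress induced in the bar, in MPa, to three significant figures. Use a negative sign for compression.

-196 MPa

Free thermal expansion αLΔT = 16.6e-6 · 14100 · 102 = 23.87 mm.
The walls impose strain ε = −(23.87)/14100 = -1.6932e-03; σ = Eε = 116000 · -1.6932e-03 = -196.4 MPa.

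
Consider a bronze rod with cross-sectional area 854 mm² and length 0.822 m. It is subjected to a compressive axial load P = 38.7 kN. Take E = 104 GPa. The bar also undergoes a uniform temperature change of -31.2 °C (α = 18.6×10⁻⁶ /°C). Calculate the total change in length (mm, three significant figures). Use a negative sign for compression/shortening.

-0.835 mm

δ_mech = NL/(AE) = -38700·822/(854·104000) = -0.3582 mm.
δ_thermal = αLΔT = 18.6e-6·822·-31.2 = -0.477 mm.
δ = δ_mech + δ_thermal = -0.8352 mm.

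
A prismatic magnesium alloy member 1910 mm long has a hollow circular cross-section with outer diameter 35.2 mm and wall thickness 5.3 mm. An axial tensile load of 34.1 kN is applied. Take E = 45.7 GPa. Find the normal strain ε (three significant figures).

0.00150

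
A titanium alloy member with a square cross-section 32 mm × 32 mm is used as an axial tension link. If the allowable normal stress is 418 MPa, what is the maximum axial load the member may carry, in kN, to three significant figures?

A = 1024 mm².
P_max = σ_allow · A = 418 · 1024 = 428000 N = 428 kN.

428 kN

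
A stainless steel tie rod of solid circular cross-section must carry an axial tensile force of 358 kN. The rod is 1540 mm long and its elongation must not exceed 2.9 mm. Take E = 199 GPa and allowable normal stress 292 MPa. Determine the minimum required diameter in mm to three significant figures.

39.5 mm

Required area A ≥ P/σ_allow = 358000/292 = 1226 mm².
For a solid circular section, d ≥ √(4A/π) = 39.51 mm.
Elongation limit: A ≥ PL/(Eδ_allow) = 358000·1540/(199000·2.9) = 955.3 mm² ⇒ d ≥ 34.88 mm.
The stress limit governs.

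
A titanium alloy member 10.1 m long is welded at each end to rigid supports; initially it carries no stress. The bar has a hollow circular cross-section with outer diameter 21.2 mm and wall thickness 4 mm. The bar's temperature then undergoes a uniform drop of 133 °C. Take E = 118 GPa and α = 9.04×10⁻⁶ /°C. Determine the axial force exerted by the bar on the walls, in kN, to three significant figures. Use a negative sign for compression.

30.7 kN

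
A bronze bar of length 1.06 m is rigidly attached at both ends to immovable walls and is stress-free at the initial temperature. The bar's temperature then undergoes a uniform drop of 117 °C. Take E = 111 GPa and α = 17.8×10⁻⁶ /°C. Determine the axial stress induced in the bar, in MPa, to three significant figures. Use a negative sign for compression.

231 MPa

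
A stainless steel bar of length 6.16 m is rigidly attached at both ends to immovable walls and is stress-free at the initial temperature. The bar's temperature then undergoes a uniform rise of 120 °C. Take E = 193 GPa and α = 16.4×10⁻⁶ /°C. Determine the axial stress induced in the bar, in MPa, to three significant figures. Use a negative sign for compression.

Free thermal expansion αLΔT = 16.4e-6 · 6160 · 120 = 12.12 mm.
The walls impose strain ε = −(12.12)/6160 = -1.9680e-03; σ = Eε = 193000 · -1.9680e-03 = -379.8 MPa.

-380 MPa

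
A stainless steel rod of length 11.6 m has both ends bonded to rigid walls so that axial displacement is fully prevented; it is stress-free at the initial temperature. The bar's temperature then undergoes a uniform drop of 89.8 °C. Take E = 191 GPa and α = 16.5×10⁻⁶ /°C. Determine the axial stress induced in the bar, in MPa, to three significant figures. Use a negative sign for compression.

Free thermal expansion αLΔT = 16.5e-6 · 11600 · -89.8 = -17.19 mm.
The walls impose strain ε = −(-17.19)/11600 = 1.4817e-03; σ = Eε = 191000 · 1.4817e-03 = 283 MPa.

283 MPa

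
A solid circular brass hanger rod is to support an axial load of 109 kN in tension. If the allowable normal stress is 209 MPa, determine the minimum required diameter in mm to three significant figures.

Required area A ≥ P/σ_allow = 109000/209 = 521.5 mm².
For a solid circular section, d ≥ √(4A/π) = 25.77 mm.

25.8 mm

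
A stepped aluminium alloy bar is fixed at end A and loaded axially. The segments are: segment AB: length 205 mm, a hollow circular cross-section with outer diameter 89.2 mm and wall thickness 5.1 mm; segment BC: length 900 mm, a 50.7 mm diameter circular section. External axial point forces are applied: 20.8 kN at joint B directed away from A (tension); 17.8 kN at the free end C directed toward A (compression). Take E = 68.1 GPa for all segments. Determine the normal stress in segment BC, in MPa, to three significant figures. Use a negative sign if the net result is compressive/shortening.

-8.82 MPa

Internal axial forces (sectioning from the free end, tension +): N_BC = -17.8 kN, N_AB = 3 kN.
A_BC = 2019 mm².
σ_BC = N_BC/A_BC = -17800/2019 = -8.817 MPa.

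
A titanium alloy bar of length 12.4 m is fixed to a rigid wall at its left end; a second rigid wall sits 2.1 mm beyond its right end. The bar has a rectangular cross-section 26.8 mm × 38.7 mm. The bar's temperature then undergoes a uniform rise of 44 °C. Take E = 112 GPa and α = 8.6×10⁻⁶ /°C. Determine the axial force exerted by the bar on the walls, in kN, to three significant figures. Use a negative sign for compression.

-24.3 kN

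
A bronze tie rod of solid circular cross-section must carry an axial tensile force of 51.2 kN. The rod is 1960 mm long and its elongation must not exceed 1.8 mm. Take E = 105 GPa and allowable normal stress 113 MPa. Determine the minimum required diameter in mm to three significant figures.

Required area A ≥ P/σ_allow = 51200/113 = 453.1 mm².
For a solid circular section, d ≥ √(4A/π) = 24.02 mm.
Elongation limit: A ≥ PL/(Eδ_allow) = 51200·1960/(105000·1.8) = 531 mm² ⇒ d ≥ 26 mm.
The elongation limit governs.

26.0 mm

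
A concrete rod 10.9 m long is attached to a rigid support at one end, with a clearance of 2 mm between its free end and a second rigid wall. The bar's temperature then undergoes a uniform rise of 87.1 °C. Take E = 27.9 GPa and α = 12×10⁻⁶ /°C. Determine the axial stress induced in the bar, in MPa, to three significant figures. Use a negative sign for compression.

Free thermal expansion αLΔT = 12e-6 · 10900 · 87.1 = 11.39 mm.
The walls engage after the gap closes; constrained expansion = 11.39 − 2 = 9.393 mm.
The walls impose strain ε = −(9.393)/10900 = -8.6171e-04; σ = Eε = 27900 · -8.6171e-04 = -24.04 MPa.

-24.0 MPa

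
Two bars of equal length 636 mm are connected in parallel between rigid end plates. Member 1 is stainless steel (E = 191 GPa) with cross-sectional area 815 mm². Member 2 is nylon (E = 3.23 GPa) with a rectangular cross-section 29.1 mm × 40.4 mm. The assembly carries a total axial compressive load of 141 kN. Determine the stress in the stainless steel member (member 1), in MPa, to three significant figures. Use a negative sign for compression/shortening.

-169 MPa

A_2 = 1176 mm².
Equal strain + equilibrium ⇒ each member carries load in proportion to AE: A₁E₁ = 155700000 N, A₂E₂ = 3797000 N, ΣAE = 159500000 N.
σ₁ = P·E₁/ΣAE = -141000·191000/159500000 = -168.9 MPa.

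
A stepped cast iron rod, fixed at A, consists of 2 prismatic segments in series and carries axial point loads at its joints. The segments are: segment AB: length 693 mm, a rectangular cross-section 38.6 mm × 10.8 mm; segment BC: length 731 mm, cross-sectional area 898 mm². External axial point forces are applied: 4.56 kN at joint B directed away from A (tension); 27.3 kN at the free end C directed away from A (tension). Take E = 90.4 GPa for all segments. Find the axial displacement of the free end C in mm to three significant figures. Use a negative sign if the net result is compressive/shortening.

0.832 mm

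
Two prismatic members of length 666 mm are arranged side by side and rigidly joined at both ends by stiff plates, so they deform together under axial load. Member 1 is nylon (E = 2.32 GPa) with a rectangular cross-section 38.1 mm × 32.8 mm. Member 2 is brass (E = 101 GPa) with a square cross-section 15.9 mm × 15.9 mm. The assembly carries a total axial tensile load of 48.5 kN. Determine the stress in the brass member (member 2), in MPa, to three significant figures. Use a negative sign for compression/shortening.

172 MPa

A_1 = 1250 mm².
A_2 = 252.8 mm².
Equal strain + equilibrium ⇒ each member carries load in proportion to AE: A₁E₁ = 2899000 N, A₂E₂ = 25530000 N, ΣAE = 28430000 N.
σ₂ = P·E₂/ΣAE = 48500·101000/28430000 = 172.3 MPa.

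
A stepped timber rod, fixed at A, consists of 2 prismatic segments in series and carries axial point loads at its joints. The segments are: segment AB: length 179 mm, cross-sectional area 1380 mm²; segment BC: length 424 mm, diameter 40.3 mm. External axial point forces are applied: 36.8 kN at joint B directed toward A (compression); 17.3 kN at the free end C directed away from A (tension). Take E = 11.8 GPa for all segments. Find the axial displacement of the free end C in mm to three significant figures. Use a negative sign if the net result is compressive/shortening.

0.273 mm

Internal axial forces (sectioning from the free end, tension +): N_BC = 17.3 kN, N_AB = -19.5 kN.
A_BC = 1276 mm².
δ_AB = -19500·179/(1380·11800) = -0.2144 mm
δ_BC = 17300·424/(1276·11800) = 0.4873 mm
δ = Σδ_i = 0.273 mm.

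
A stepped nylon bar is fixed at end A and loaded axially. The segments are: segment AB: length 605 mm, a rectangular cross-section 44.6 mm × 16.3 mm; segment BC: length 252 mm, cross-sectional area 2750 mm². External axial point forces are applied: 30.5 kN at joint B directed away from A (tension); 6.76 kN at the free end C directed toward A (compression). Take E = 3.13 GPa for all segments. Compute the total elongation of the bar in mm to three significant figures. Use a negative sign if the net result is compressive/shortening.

6.11 mm

Internal axial forces (sectioning from the free end, tension +): N_BC = -6.76 kN, N_AB = 23.74 kN.
A_AB = 727 mm².
δ_AB = 23740·605/(727·3130) = 6.312 mm
δ_BC = -6760·252/(2750·3130) = -0.1979 mm
δ = Σδ_i = 6.114 mm.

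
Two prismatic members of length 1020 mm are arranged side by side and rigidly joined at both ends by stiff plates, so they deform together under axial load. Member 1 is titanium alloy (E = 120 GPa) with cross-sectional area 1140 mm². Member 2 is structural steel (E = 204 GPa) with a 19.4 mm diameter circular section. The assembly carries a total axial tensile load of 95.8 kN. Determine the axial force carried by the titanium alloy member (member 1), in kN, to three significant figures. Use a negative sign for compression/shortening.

A_2 = 295.6 mm².
Equal strain + equilibrium ⇒ each member carries load in proportion to AE: A₁E₁ = 136800000 N, A₂E₂ = 60300000 N, ΣAE = 197100000 N.
F₁ = P·A₁E₁/ΣAE = 95800·136800000/197100000 = 66490 N.

66.5 kN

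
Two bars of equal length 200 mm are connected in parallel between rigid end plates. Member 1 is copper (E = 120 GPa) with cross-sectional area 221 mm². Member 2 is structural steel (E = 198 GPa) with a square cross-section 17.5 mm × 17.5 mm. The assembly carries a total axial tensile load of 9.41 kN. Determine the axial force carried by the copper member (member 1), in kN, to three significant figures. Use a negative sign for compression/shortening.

A_2 = 306.2 mm².
Equal strain + equilibrium ⇒ each member carries load in proportion to AE: A₁E₁ = 26520000 N, A₂E₂ = 60640000 N, ΣAE = 87160000 N.
F₁ = P·A₁E₁/ΣAE = 9410·26520000/87160000 = 2863 N.

2.86 kN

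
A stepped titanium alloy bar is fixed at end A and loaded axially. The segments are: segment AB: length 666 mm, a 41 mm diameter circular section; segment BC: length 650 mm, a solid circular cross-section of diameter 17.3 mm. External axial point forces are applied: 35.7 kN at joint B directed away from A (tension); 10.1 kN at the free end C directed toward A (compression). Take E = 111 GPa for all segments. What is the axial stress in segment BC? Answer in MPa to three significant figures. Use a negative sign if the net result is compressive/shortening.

-43.0 MPa

Internal axial forces (sectioning from the free end, tension +): N_BC = -10.1 kN, N_AB = 25.6 kN.
A_BC = 235.1 mm².
σ_BC = N_BC/A_BC = -10100/235.1 = -42.97 MPa.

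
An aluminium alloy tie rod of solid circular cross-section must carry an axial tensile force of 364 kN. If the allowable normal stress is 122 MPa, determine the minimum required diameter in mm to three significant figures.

61.6 mm

Required area A ≥ P/σ_allow = 364000/122 = 2984 mm².
For a solid circular section, d ≥ √(4A/π) = 61.63 mm.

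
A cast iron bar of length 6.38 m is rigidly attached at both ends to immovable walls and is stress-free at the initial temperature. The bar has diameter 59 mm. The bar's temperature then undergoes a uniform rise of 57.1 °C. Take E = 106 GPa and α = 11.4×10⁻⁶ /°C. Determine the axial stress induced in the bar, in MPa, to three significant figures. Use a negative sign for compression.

-69.0 MPa

Free thermal expansion αLΔT = 11.4e-6 · 6380 · 57.1 = 4.153 mm.
The walls impose strain ε = −(4.153)/6380 = -6.5094e-04; σ = Eε = 106000 · -6.5094e-04 = -69 MPa.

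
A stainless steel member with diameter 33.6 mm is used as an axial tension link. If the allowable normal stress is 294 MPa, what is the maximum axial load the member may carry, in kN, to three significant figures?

A = 886.7 mm².
P_max = σ_allow · A = 294 · 886.7 = 260700 N = 260.7 kN.

261 kN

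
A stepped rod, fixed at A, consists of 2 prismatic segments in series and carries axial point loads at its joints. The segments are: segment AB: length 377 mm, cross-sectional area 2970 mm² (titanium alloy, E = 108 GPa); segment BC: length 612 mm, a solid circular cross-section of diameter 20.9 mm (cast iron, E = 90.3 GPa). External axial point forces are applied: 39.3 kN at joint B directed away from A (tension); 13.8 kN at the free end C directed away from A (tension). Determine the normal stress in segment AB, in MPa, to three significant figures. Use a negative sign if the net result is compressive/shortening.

17.9 MPa

Internal axial forces (sectioning from the free end, tension +): N_BC = 13.8 kN, N_AB = 53.1 kN.
σ_AB = N_AB/A_AB = 53100/2970 = 17.88 MPa.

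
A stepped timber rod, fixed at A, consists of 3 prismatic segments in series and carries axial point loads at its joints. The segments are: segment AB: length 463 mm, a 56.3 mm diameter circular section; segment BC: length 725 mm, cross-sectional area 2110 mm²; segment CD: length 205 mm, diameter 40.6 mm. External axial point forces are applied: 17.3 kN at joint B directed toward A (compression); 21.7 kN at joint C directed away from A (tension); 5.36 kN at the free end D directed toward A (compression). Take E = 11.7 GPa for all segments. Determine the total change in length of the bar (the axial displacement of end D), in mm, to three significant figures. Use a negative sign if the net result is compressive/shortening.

0.392 mm

Internal axial forces (sectioning from the free end, tension +): N_CD = -5.36 kN, N_BC = 16.34 kN, N_AB = -0.96 kN.
A_AB = 2489 mm².
A_CD = 1295 mm².
δ_AB = -960·463/(2489·11700) = -0.01526 mm
δ_BC = 16340·725/(2110·11700) = 0.4799 mm
δ_CD = -5360·205/(1295·11700) = -0.07254 mm
δ = Σδ_i = 0.3921 mm.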